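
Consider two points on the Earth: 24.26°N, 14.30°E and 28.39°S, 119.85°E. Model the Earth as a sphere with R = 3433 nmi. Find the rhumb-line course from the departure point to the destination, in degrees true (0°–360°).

Meridional parts: M(φ₁)=+0.4367, M(φ₂)=-0.5171 → ΔM = -0.9538;  Δλ = +1.8422 rad
tan C = Δλ / ΔM = -1.9315 → C = 117.37°

117.4°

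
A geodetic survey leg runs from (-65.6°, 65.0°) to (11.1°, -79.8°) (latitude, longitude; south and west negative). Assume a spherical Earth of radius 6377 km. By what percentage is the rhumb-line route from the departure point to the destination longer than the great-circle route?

12.9%

Great circle: σ = 2.1020 rad → d_gc = Rσ = 13404.5 km
Rhumb: Δφ = +1.3387, Δλ = -2.5272, Δψ = +1.7265, q = Δφ/Δψ = 0.7754 → d_rh = R√(Δφ²+q²Δλ²) = 15133.7 km
Excess = (15133.7 − 13404.5) / 13404.5 = 1729.2 / 13404.5 = 12.90% ≈ 12.9%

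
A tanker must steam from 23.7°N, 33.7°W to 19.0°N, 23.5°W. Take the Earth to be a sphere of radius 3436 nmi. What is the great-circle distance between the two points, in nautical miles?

cos σ = sin φ₁ sin φ₂ + cos φ₁ cos φ₂ cos Δλ
      = sin(23.70°)sin(19.00°) + cos(23.70°)cos(19.00°)cos(10.20°) = 0.9830
σ = 10.594° → d = Rσ = 3436·0.18490 = 635 nmi

635 nmi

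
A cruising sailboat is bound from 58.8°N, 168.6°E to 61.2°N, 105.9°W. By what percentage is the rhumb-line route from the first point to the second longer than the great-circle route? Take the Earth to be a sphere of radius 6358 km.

Great circle: σ = 0.6933 rad → d_gc = Rσ = 4408.0 km
Rhumb: Δφ = +0.0419, Δλ = +1.4923, Δψ = +0.0838, q = Δφ/Δψ = 0.4997 → d_rh = R√(Δφ²+q²Δλ²) = 4748.9 km
Excess = (4748.9 − 4408.0) / 4408.0 = 340.9 / 4408.0 = 7.73% ≈ 7.7%

7.7%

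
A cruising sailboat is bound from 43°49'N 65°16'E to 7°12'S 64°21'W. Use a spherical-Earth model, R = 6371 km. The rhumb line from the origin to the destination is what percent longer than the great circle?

4.6%

Great circle: σ = 2.1451 rad → d_gc = Rσ = 13666.4 km
Rhumb: Δφ = -0.8904, Δλ = -2.2622, Δψ = -0.9785, q = Δφ/Δψ = 0.9100 → d_rh = R√(Δφ²+q²Δλ²) = 14290.0 km
Excess = (14290.0 − 13666.4) / 13666.4 = 623.6 / 13666.4 = 4.56% ≈ 4.6%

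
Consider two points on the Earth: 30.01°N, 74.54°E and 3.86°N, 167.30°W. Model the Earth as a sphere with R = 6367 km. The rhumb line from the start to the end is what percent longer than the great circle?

2.6%

Great circle: σ = 1.9542 rad → d_gc = Rσ = 12442.3 km
Rhumb: Δφ = -0.4564, Δλ = +2.0623, Δψ = -0.4821, q = Δφ/Δψ = 0.9467 → d_rh = R√(Δφ²+q²Δλ²) = 12766.1 km
Excess = (12766.1 − 12442.3) / 12442.3 = 323.8 / 12442.3 = 2.60% ≈ 2.6%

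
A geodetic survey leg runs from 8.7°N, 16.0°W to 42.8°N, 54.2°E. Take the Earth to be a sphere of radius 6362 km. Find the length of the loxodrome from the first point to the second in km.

7841 km

Rhumb course C = atan2(Δλ, Δψ) with Δψ = ln[tan(π/4+φ₂/2)/tan(π/4+φ₁/2)] = +0.6756, Δλ = +1.2252 → C = 61.13°
d = R·|Δφ| / |cos C| = 6362·0.59516 / 0.48289 = 7841 km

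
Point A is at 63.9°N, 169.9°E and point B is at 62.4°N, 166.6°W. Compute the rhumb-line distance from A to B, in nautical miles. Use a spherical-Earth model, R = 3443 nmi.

Rhumb course C = atan2(Δλ, Δψ) with Δψ = ln[tan(π/4+φ₂/2)/tan(π/4+φ₁/2)] = -0.0580, Δλ = +0.4102 → C = 98.05°
d = R·|Δφ| / |cos C| = 3443·0.02618 / 0.13997 = 644 nmi

644 nmi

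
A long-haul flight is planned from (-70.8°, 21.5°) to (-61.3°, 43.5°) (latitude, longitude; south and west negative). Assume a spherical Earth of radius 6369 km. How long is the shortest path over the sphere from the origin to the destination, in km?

cos σ = sin φ₁ sin φ₂ + cos φ₁ cos φ₂ cos Δλ
      = sin(-70.80°)sin(-61.30°) + cos(-70.80°)cos(-61.30°)cos(22.00°) = 0.9748
σ = 12.894° → d = Rσ = 6369·0.22504 = 1433 km

1433 km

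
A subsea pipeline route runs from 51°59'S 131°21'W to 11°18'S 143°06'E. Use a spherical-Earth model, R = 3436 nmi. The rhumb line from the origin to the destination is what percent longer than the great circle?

Great circle: σ = 1.3682 rad → d_gc = Rσ = 4701.1 nmi
Rhumb: Δφ = +0.7101, Δλ = -1.4931, Δψ = +0.8672, q = Δφ/Δψ = 0.8188 → d_rh = R√(Δφ²+q²Δλ²) = 4857.9 nmi
Excess = (4857.9 − 4701.1) / 4701.1 = 156.8 / 4701.1 = 3.34% ≈ 3.3%

3.3%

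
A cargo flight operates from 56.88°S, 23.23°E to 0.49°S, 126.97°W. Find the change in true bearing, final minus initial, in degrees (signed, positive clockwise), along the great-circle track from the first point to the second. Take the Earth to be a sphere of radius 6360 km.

Initial bearing θ₁ = atan2(sin Δλ cos φ₂, cos φ₁ sin φ₂ − sin φ₁ cos φ₂ cos Δλ) = 214.19°
Final bearing θ₂ = (initial bearing from the destination back to the start) + 180° = 342.12°
Δθ = θ₂ − θ₁ = +127.9°

+127.9°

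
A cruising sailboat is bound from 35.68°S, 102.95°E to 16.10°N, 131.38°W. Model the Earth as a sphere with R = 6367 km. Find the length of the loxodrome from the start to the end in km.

14450 km

Rhumb course C = atan2(Δλ, Δψ) with Δψ = ln[tan(π/4+φ₂/2)/tan(π/4+φ₁/2)] = +0.9522, Δλ = +2.1934 → C = 66.53°
d = R·|Δφ| / |cos C| = 6367·0.90373 / 0.39821 = 14450 km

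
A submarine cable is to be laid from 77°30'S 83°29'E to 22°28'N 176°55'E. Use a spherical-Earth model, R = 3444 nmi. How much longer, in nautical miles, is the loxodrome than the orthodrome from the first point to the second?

311 nmi

Great circle: cos σ = sin φ₁ sin φ₂ + cos φ₁ cos φ₂ cos Δλ,  σ = 1.9661 rad → d_gc = 6771.2 nmi
Rhumb line: Δψ = +2.6142, q = Δφ/Δψ = 0.6674, d_rh = R√(Δφ²+q²Δλ²) = 7082.1 nmi
Excess = 7082.1 − 6771.2 = 310.9 ≈ 311 nmi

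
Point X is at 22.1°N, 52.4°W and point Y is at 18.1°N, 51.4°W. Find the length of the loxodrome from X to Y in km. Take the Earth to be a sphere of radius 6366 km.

457 km

Rhumb course C = atan2(Δλ, Δψ) with Δψ = ln[tan(π/4+φ₂/2)/tan(π/4+φ₁/2)] = -0.0744, Δλ = +0.0175 → C = 166.79°
d = R·|Δφ| / |cos C| = 6366·0.06981 / 0.97354 = 457 km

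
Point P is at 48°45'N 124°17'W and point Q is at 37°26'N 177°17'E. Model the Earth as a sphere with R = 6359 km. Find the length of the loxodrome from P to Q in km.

4879 km

Rhumb course C = atan2(Δλ, Δψ) with Δψ = ln[tan(π/4+φ₂/2)/tan(π/4+φ₁/2)] = -0.2717, Δλ = -1.0199 → C = 255.08°
d = R·|Δφ| / |cos C| = 6359·0.19751 / 0.25742 = 4879 km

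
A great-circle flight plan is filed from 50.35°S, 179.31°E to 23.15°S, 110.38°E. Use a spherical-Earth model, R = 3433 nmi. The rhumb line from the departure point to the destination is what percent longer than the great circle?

2.5%

Great circle: σ = 1.0314 rad → d_gc = Rσ = 3540.7 nmi
Rhumb: Δφ = +0.4747, Δλ = -1.2031, Δψ = +0.6047, q = Δφ/Δψ = 0.7850 → d_rh = R√(Δφ²+q²Δλ²) = 3628.9 nmi
Excess = (3628.9 − 3540.7) / 3540.7 = 88.2 / 3540.7 = 2.49% ≈ 2.5%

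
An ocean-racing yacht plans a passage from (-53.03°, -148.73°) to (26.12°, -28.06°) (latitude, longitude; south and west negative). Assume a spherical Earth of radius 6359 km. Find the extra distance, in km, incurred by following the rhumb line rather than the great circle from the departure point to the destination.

Great circle: cos σ = sin φ₁ sin φ₂ + cos φ₁ cos φ₂ cos Δλ,  σ = 2.2487 rad → d_gc = 14299.6 km
Rhumb line: Δψ = +1.5682, q = Δφ/Δψ = 0.8809, d_rh = R√(Δφ²+q²Δλ²) = 14708.6 km
Excess = 14708.6 − 14299.6 = 409.0 ≈ 409 km

409 km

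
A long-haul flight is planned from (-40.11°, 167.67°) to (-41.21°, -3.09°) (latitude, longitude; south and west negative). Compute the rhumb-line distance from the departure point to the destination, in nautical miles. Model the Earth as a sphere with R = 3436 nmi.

Δψ = ln[tan(π/4+φ₂/2)/tan(π/4+φ₁/2)] = -0.0253;  Δφ = -0.0192 rad,  Δλ = -2.9803 rad
q = Δφ/Δψ = 0.7586
d = R·√(Δφ² + q²Δλ²) = 3436·2.26084 = 7768 nmi

7768 nmi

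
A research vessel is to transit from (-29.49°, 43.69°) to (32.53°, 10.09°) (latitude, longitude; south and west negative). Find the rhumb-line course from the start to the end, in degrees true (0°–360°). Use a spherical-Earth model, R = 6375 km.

332.8°

Δψ = ln[tan(π/4+φ₂/2)/tan(π/4+φ₁/2)] = +1.1400
Δλ = -0.5864 rad (taken the short way round)
course = atan2(Δλ, Δψ) = 332.78°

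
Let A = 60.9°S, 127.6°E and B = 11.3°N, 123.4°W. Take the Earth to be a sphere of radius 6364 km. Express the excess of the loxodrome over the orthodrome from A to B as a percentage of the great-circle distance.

Great circle: σ = 1.9034 rad → d_gc = Rσ = 12113.1 km
Rhumb: Δφ = +1.2601, Δλ = +1.9024, Δψ = +1.5473, q = Δφ/Δψ = 0.8144 → d_rh = R√(Δφ²+q²Δλ²) = 12709.3 km
Excess = (12709.3 − 12113.1) / 12113.1 = 596.2 / 12113.1 = 4.92% ≈ 4.9%

4.9%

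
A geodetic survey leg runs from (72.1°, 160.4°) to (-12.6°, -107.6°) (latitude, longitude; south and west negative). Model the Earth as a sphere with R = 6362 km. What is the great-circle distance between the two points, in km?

11392 km

Haversine: a = sin²(Δφ/2)+cos φ₁ cos φ₂ sin²(Δλ/2) = 0.60903;  σ = 2·atan2(√a,√(1−a))
σ = 102.595° → d = Rσ = 6362·1.79061 = 11392 km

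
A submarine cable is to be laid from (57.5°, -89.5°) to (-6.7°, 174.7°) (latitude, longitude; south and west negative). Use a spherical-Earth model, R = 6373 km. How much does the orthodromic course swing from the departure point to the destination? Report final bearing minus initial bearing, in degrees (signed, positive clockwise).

At departure: θ₁ = atan2(sin Δλ cos φ₂, cos φ₁ sin φ₂ − sin φ₁ cos φ₂ cos Δλ) = 271.27°
At arrival: θ₂ = atan2(sin Δλ cos φ₁, −cos φ₂ sin φ₁ + sin φ₂ cos φ₁ cos Δλ) = 212.74°
Δθ = θ₂ − θ₁ = -58.5°

-58.5°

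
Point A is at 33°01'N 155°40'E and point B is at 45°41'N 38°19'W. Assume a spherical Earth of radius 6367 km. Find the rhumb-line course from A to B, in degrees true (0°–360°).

84.3°

Δψ = ln[tan(π/4+φ₂/2)/tan(π/4+φ₁/2)] = +0.2873
Δλ = +2.8975 rad (taken the short way round)
course = atan2(Δλ, Δψ) = 84.34°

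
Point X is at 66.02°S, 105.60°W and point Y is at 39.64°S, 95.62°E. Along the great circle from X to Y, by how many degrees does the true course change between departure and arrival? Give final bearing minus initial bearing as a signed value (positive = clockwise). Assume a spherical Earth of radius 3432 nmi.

+154.2°

Initial bearing θ₁ = atan2(sin Δλ cos φ₂, cos φ₁ sin φ₂ − sin φ₁ cos φ₂ cos Δλ) = 196.94°
Final bearing θ₂ = (initial bearing from the destination back to the start) + 180° = 351.15°
Δθ = θ₂ − θ₁ = +154.2°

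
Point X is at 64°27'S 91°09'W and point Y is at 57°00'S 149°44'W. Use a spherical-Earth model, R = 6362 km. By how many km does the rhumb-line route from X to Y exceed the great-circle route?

Great circle: cos σ = sin φ₁ sin φ₂ + cos φ₁ cos φ₂ cos Δλ,  σ = 0.4968 rad → d_gc = 3160.8 km
Rhumb line: Δψ = +0.2673, q = Δφ/Δψ = 0.4865, d_rh = R√(Δφ²+q²Δλ²) = 3270.7 km
Excess = 3270.7 − 3160.8 = 109.9 ≈ 110 km

110 km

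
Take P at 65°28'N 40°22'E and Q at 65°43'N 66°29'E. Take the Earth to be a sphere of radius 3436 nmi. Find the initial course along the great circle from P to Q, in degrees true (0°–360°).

N = sin Δλ·cos φ₂ = +0.1810;  D = cos φ₁ sin φ₂ − sin φ₁ cos φ₂ cos Δλ = +0.0426
initial course = atan2(N, D) = 76.77°

76.8°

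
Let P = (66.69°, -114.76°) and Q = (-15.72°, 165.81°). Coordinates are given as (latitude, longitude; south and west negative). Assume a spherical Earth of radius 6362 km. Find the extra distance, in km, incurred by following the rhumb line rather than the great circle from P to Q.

282 km

Great circle: cos σ = sin φ₁ sin φ₂ + cos φ₁ cos φ₂ cos Δλ,  σ = 1.7507 rad → d_gc = 11138.1 km
Rhumb line: Δψ = -1.8564, q = Δφ/Δψ = 0.7748, d_rh = R√(Δφ²+q²Δλ²) = 11420.5 km
Excess = 11420.5 − 11138.1 = 282.4 ≈ 282 km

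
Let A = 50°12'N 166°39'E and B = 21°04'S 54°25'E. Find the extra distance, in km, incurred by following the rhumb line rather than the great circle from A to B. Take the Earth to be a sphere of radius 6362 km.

Great circle: cos σ = sin φ₁ sin φ₂ + cos φ₁ cos φ₂ cos Δλ,  σ = 2.0969 rad → d_gc = 13340.6 km
Rhumb line: Δψ = -1.3924, q = Δφ/Δψ = 0.8933, d_rh = R√(Δφ²+q²Δλ²) = 13658.5 km
Excess = 13658.5 − 13340.6 = 317.9 ≈ 318 km

318 km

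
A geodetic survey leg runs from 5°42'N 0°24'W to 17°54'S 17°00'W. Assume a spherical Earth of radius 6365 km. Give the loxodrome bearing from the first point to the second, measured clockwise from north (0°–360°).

Meridional parts: M(φ₁)=+0.0996, M(φ₂)=-0.3176 → ΔM = -0.4173;  Δλ = -0.2897 rad
tan C = Δλ / ΔM = +0.6943 → C = 214.77°

214.8°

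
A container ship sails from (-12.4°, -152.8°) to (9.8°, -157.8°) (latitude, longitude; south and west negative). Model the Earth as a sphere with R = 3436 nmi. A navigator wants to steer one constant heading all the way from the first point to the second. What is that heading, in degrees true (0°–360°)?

347.4°

Meridional parts: M(φ₁)=-0.2181, M(φ₂)=+0.1719 → ΔM = +0.3900;  Δλ = -0.0873 rad
tan C = Δλ / ΔM = -0.2238 → C = 347.39°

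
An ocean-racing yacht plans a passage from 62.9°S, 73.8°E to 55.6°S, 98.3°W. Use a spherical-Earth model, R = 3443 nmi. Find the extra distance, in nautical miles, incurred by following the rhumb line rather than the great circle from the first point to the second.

1596 nmi

Great circle: cos σ = sin φ₁ sin φ₂ + cos φ₁ cos φ₂ cos Δλ,  σ = 1.0706 rad → d_gc = 3686.1 nmi
Rhumb line: Δψ = +0.2503, q = Δφ/Δψ = 0.5090, d_rh = R√(Δφ²+q²Δλ²) = 5282.0 nmi
Excess = 5282.0 − 3686.1 = 1595.9 ≈ 1596 nmi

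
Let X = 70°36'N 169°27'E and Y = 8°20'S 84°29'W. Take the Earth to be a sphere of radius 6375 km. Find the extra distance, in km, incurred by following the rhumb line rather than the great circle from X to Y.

745 km

Great circle: cos σ = sin φ₁ sin φ₂ + cos φ₁ cos φ₂ cos Δλ,  σ = 1.8005 rad → d_gc = 11478.0 km
Rhumb line: Δψ = -1.9124, q = Δφ/Δψ = 0.7204, d_rh = R√(Δφ²+q²Δλ²) = 12223.1 km
Excess = 12223.1 − 11478.0 = 745.1 ≈ 745 km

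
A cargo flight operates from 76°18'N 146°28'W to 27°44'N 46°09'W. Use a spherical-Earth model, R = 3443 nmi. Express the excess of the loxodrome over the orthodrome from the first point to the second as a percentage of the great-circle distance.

Great circle: σ = 1.1433 rad → d_gc = Rσ = 3936.5 nmi
Rhumb: Δφ = -0.8476, Δλ = +1.7509, Δψ = -1.6151, q = Δφ/Δψ = 0.5248 → d_rh = R√(Δφ²+q²Δλ²) = 4304.3 nmi
Excess = (4304.3 − 3936.5) / 3936.5 = 367.8 / 3936.5 = 9.34% ≈ 9.3%

9.3%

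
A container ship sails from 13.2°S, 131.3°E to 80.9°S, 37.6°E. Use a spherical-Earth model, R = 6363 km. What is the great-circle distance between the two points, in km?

Haversine: a = sin²(Δφ/2)+cos φ₁ cos φ₂ sin²(Δλ/2) = 0.39223;  σ = 2·atan2(√a,√(1−a))
σ = 77.553° → d = Rσ = 6363·1.35355 = 8613 km

8613 km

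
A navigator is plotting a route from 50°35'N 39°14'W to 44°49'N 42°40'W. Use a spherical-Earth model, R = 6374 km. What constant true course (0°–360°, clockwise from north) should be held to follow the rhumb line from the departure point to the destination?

Δψ = ln[tan(π/4+φ₂/2)/tan(π/4+φ₁/2)] = -0.1498
Δλ = -0.0599 rad (taken the short way round)
course = atan2(Δλ, Δψ) = 201.81°

201.8°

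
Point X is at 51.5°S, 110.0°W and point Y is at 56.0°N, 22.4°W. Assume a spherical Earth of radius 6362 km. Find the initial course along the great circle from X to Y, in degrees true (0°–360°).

N = sin Δλ·cos φ₂ = +0.5587;  D = cos φ₁ sin φ₂ − sin φ₁ cos φ₂ cos Δλ = +0.5344
initial course = atan2(N, D) = 46.27°

46.3°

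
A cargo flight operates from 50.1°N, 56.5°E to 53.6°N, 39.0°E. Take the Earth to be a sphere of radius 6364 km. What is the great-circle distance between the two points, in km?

cos σ = sin φ₁ sin φ₂ + cos φ₁ cos φ₂ cos Δλ
      = sin(50.10°)sin(53.60°) + cos(50.10°)cos(53.60°)cos(-17.50°) = 0.9805
σ = 11.328° → d = Rσ = 6364·0.19772 = 1258 km

1258 km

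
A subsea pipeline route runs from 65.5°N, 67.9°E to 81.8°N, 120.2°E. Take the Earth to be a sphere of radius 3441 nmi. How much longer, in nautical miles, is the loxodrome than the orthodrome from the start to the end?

39 nmi

Great circle: cos σ = sin φ₁ sin φ₂ + cos φ₁ cos φ₂ cos Δλ,  σ = 0.3573 rad → d_gc = 1229.6 nmi
Rhumb line: Δψ = +1.1082, q = Δφ/Δψ = 0.2567, d_rh = R√(Δφ²+q²Δλ²) = 1268.2 nmi
Excess = 1268.2 − 1229.6 = 38.6 ≈ 39 nmi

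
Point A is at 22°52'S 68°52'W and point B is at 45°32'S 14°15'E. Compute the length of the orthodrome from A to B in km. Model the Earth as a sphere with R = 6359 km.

7683 km

cos σ = sin φ₁ sin φ₂ + cos φ₁ cos φ₂ cos Δλ
      = sin(-22.87°)sin(-45.53°) + cos(-22.87°)cos(-45.53°)cos(83.12°) = 0.3547
σ = 69.227° → d = Rσ = 6359·1.20823 = 7683 km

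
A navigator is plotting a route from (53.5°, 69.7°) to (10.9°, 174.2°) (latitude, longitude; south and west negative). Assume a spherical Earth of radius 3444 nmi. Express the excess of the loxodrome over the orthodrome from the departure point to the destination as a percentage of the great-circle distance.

5.7%

Great circle: σ = 1.5650 rad → d_gc = Rσ = 5390.0 nmi
Rhumb: Δφ = -0.7435, Δλ = +1.8239, Δψ = -0.9180, q = Δφ/Δψ = 0.8099 → d_rh = R√(Δφ²+q²Δλ²) = 5695.4 nmi
Excess = (5695.4 − 5390.0) / 5390.0 = 305.4 / 5390.0 = 5.67% ≈ 5.7%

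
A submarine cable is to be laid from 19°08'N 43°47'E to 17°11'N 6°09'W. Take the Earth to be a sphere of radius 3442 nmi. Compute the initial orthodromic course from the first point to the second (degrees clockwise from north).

θ = atan2( sin Δλ·cos φ₂ ,  cos φ₁ sin φ₂ − sin φ₁ cos φ₂ cos Δλ )
  = atan2(-0.7311, +0.0776) = 276.05°

276.1°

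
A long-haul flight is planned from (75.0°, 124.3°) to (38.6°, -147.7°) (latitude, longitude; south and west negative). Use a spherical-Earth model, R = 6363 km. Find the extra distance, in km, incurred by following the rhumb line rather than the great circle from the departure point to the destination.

445 km

Great circle: cos σ = sin φ₁ sin φ₂ + cos φ₁ cos φ₂ cos Δλ,  σ = 0.9151 rad → d_gc = 5823.0 km
Rhumb line: Δψ = -1.2963, q = Δφ/Δψ = 0.4901, d_rh = R√(Δφ²+q²Δλ²) = 6267.6 km
Excess = 6267.6 − 5823.0 = 444.6 ≈ 445 km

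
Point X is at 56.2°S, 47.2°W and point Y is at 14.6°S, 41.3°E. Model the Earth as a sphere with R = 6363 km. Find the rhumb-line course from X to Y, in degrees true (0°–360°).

58.8°

Meridional parts: M(φ₁)=-1.1913, M(φ₂)=-0.2576 → ΔM = +0.9337;  Δλ = +1.5446 rad
tan C = Δλ / ΔM = +1.6543 → C = 58.85°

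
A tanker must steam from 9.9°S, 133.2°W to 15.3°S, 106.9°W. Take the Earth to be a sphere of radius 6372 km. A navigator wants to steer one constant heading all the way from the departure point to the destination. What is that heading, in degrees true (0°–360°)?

101.9°

Meridional parts: M(φ₁)=-0.1737, M(φ₂)=-0.2703 → ΔM = -0.0966;  Δλ = +0.4590 rad
tan C = Δλ / ΔM = -4.7511 → C = 101.89°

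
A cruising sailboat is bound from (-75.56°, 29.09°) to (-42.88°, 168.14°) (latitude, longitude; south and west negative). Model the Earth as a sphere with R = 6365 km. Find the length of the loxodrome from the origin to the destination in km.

7999 km

Rhumb course C = atan2(Δλ, Δψ) with Δψ = ln[tan(π/4+φ₂/2)/tan(π/4+φ₁/2)] = +1.2361, Δλ = +2.4269 → C = 63.01°
d = R·|Δφ| / |cos C| = 6365·0.57037 / 0.45385 = 7999 km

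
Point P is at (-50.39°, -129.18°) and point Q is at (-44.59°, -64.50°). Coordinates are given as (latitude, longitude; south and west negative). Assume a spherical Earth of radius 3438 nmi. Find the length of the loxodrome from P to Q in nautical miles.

Δψ = ln[tan(π/4+φ₂/2)/tan(π/4+φ₁/2)] = +0.1500;  Δφ = +0.1012 rad,  Δλ = +1.1289 rad
q = Δφ/Δψ = 0.6747
d = R·√(Δφ² + q²Δλ²) = 3438·0.76840 = 2642 nmi

2642 nmi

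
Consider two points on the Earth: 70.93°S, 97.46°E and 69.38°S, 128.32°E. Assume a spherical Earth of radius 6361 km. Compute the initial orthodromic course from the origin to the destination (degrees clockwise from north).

96.3°

θ = atan2( sin Δλ·cos φ₂ ,  cos φ₁ sin φ₂ − sin φ₁ cos φ₂ cos Δλ )
  = atan2(+0.1806, -0.0201) = 96.34°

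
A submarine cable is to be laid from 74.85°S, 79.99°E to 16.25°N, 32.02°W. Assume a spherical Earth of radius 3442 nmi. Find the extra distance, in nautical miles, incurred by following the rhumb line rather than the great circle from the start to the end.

487 nmi

Great circle: cos σ = sin φ₁ sin φ₂ + cos φ₁ cos φ₂ cos Δλ,  σ = 1.9435 rad → d_gc = 6689.528 nmi
Rhumb line: Δψ = +2.3050, q = Δφ/Δψ = 0.6898, d_rh = R√(Δφ²+q²Δλ²) = 7176.031 nmi
Excess = 7176.031 − 6689.528 = 486.503 ≈ 487 nmi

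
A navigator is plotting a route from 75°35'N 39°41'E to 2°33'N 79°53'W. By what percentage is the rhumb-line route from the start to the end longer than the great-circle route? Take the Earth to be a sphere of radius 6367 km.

10.9%

Great circle: σ = 1.6505 rad → d_gc = Rσ = 10508.9 km
Rhumb: Δφ = -1.2747, Δλ = -2.0868, Δψ = -2.0232, q = Δφ/Δψ = 0.6300 → d_rh = R√(Δφ²+q²Δλ²) = 11659.5 km
Excess = (11659.5 − 10508.9) / 10508.9 = 1150.6 / 10508.9 = 10.949% ≈ 10.9%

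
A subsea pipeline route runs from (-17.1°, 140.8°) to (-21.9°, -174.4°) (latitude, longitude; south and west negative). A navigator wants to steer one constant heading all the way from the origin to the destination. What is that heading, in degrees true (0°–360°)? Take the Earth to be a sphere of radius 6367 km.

96.5°

Δψ = ln[tan(π/4+φ₂/2)/tan(π/4+φ₁/2)] = -0.0889
Δλ = +0.7819 rad (taken the short way round)
course = atan2(Δλ, Δψ) = 96.49°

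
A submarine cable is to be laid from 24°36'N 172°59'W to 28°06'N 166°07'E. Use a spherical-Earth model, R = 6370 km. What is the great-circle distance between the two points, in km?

2115 km

Haversine: a = sin²(Δφ/2)+cos φ₁ cos φ₂ sin²(Δλ/2) = 0.02732;  σ = 2·atan2(√a,√(1−a))
σ = 19.027° → d = Rσ = 6370·0.33209 = 2115 km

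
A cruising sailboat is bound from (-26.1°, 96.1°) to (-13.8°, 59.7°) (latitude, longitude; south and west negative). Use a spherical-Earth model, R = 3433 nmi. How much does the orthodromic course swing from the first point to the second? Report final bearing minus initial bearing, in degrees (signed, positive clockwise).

Initial bearing θ₁ = atan2(sin Δλ cos φ₂, cos φ₁ sin φ₂ − sin φ₁ cos φ₂ cos Δλ) = 282.68°
Final bearing θ₂ = (initial bearing from the destination back to the start) + 180° = 295.56°
Δθ = θ₂ − θ₁ = +12.9°

+12.9°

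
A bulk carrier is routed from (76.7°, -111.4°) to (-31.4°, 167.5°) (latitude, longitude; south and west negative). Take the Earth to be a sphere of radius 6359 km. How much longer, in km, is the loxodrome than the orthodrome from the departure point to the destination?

369 km

Great circle: cos σ = sin φ₁ sin φ₂ + cos φ₁ cos φ₂ cos Δλ,  σ = 2.0676 rad → d_gc = 13148.15 km
Rhumb line: Δψ = -2.7268, q = Δφ/Δψ = 0.6919, d_rh = R√(Δφ²+q²Δλ²) = 13517.61 km
Excess = 13517.61 − 13148.15 = 369.46 ≈ 369 km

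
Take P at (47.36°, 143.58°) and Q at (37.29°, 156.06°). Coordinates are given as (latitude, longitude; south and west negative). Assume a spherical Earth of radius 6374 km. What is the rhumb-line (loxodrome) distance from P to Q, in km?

1517 km

Δψ = ln[tan(π/4+φ₂/2)/tan(π/4+φ₁/2)] = -0.2385;  Δφ = -0.1758 rad,  Δλ = +0.2178 rad
q = Δφ/Δψ = 0.7368
d = R·√(Δφ² + q²Δλ²) = 6374·0.23800 = 1517 km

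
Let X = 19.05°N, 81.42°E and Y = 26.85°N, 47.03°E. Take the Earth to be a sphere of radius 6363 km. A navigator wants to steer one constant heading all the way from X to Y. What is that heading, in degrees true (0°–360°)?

Meridional parts: M(φ₁)=+0.3388, M(φ₂)=+0.4868 → ΔM = +0.1480;  Δλ = -0.6002 rad
tan C = Δλ / ΔM = -4.0557 → C = 283.85°

283.9°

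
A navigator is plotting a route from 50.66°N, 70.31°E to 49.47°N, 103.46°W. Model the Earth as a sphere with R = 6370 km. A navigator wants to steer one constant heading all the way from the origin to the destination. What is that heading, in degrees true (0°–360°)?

269.4°

Δψ = ln[tan(π/4+φ₂/2)/tan(π/4+φ₁/2)] = -0.0324
Δλ = -3.0329 rad (taken the short way round)
course = atan2(Δλ, Δψ) = 269.39°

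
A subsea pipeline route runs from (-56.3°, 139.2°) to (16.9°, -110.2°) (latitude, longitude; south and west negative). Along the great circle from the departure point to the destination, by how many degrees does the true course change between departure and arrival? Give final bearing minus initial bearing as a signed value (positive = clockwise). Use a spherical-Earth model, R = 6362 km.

At departure: θ₁ = atan2(sin Δλ cos φ₂, cos φ₁ sin φ₂ − sin φ₁ cos φ₂ cos Δλ) = 97.55°
At arrival: θ₂ = atan2(sin Δλ cos φ₁, −cos φ₂ sin φ₁ + sin φ₂ cos φ₁ cos Δλ) = 35.09°
Δθ = θ₂ − θ₁ = -62.5°

-62.5°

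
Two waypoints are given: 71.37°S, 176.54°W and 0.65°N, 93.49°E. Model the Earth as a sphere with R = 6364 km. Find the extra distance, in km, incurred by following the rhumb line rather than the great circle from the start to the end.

Great circle: cos σ = sin φ₁ sin φ₂ + cos φ₁ cos φ₂ cos Δλ,  σ = 1.5814 rad → d_gc = 10063.9 km
Rhumb line: Δψ = +1.8191, q = Δφ/Δψ = 0.6910, d_rh = R√(Δφ²+q²Δλ²) = 10567.6 km
Excess = 10567.6 − 10063.9 = 503.7 ≈ 504 km

504 km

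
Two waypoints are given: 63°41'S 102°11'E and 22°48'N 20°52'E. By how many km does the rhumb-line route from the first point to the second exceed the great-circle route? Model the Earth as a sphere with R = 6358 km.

237 km

Great circle: cos σ = sin φ₁ sin φ₂ + cos φ₁ cos φ₂ cos Δλ,  σ = 1.8605 rad → d_gc = 11828.9 km
Rhumb line: Δψ = +1.8622, q = Δφ/Δψ = 0.8105, d_rh = R√(Δφ²+q²Δλ²) = 12066.2 km
Excess = 12066.2 − 11828.9 = 237.3 ≈ 237 km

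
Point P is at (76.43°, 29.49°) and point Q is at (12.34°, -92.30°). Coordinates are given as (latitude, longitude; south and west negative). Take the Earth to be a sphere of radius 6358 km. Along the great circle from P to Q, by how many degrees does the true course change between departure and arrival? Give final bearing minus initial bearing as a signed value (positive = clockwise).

Initial bearing θ₁ = atan2(sin Δλ cos φ₂, cos φ₁ sin φ₂ − sin φ₁ cos φ₂ cos Δλ) = 303.54°
Final bearing θ₂ = (initial bearing from the destination back to the start) + 180° = 191.55°
Δθ = θ₂ − θ₁ = -112.0°

-112.0°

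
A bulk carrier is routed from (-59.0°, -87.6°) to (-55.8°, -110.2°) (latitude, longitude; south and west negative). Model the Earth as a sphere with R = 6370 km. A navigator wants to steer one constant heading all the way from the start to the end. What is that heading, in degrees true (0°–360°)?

Δψ = ln[tan(π/4+φ₂/2)/tan(π/4+φ₁/2)] = +0.1037
Δλ = -0.3944 rad (taken the short way round)
course = atan2(Δλ, Δψ) = 284.74°

284.7°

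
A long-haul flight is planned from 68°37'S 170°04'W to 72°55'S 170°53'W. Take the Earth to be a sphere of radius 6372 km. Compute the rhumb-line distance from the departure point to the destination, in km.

479 km

Rhumb course C = atan2(Δλ, Δψ) with Δψ = ln[tan(π/4+φ₂/2)/tan(π/4+φ₁/2)] = -0.2288, Δλ = -0.0143 → C = 183.57°
d = R·|Δφ| / |cos C| = 6372·0.07505 / 0.99806 = 479 km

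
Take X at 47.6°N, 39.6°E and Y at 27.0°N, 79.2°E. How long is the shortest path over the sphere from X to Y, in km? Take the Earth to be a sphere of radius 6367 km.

4116 km

cos σ = sin φ₁ sin φ₂ + cos φ₁ cos φ₂ cos Δλ
      = sin(47.60°)sin(27.00°) + cos(47.60°)cos(27.00°)cos(39.60°) = 0.7982
σ = 37.043° → d = Rσ = 6367·0.64652 = 4116 km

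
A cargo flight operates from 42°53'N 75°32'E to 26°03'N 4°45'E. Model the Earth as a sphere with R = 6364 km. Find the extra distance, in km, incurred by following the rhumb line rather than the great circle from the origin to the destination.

Great circle: cos σ = sin φ₁ sin φ₂ + cos φ₁ cos φ₂ cos Δλ,  σ = 1.0292 rad → d_gc = 6549.7 km
Rhumb line: Δψ = -0.3589, q = Δφ/Δψ = 0.8187, d_rh = R√(Δφ²+q²Δλ²) = 6702.5 km
Excess = 6702.5 − 6549.7 = 152.8 ≈ 153 km

153 km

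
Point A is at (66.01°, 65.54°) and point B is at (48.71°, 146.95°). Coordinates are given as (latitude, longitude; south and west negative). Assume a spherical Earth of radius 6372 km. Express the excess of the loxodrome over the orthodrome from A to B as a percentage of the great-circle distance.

6.6%

Great circle: σ = 0.7575 rad → d_gc = Rσ = 4826.9 km
Rhumb: Δφ = -0.3019, Δλ = +1.4209, Δψ = -0.5729, q = Δφ/Δψ = 0.5271 → d_rh = R√(Δφ²+q²Δλ²) = 5145.3 km
Excess = (5145.3 − 4826.9) / 4826.9 = 318.4 / 4826.9 = 6.60% ≈ 6.6%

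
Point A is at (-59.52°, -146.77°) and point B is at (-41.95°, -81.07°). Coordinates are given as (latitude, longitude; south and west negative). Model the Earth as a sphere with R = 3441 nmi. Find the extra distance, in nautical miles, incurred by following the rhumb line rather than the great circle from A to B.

92 nmi

Great circle: cos σ = sin φ₁ sin φ₂ + cos φ₁ cos φ₂ cos Δλ,  σ = 0.7505 rad → d_gc = 2582.5 nmi
Rhumb line: Δψ = +0.4923, q = Δφ/Δψ = 0.6229, d_rh = R√(Δφ²+q²Δλ²) = 2674.6 nmi
Excess = 2674.6 − 2582.5 = 92.1 ≈ 92 nmi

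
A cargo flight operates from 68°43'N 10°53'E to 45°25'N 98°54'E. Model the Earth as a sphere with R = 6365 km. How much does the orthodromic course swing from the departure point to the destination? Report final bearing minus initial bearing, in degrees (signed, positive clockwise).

At departure: θ₁ = atan2(sin Δλ cos φ₂, cos φ₁ sin φ₂ − sin φ₁ cos φ₂ cos Δλ) = 71.41°
At arrival: θ₂ = atan2(sin Δλ cos φ₁, −cos φ₂ sin φ₁ + sin φ₂ cos φ₁ cos Δλ) = 150.65°
Δθ = θ₂ − θ₁ = +79.2°

+79.2°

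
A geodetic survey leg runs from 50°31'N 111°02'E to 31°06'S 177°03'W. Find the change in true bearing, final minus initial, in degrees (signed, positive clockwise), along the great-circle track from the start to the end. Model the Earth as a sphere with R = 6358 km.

Initial bearing θ₁ = atan2(sin Δλ cos φ₂, cos φ₁ sin φ₂ − sin φ₁ cos φ₂ cos Δλ) = 123.25°
Final bearing θ₂ = (initial bearing from the destination back to the start) + 180° = 141.61°
Δθ = θ₂ − θ₁ = +18.4°

+18.4°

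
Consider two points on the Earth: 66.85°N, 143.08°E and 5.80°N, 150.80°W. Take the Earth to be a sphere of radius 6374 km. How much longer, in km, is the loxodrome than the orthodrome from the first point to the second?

210 km

Great circle: cos σ = sin φ₁ sin φ₂ + cos φ₁ cos φ₂ cos Δλ,  σ = 1.3168 rad → d_gc = 8393.4 km
Rhumb line: Δψ = -1.4842, q = Δφ/Δψ = 0.7179, d_rh = R√(Δφ²+q²Δλ²) = 8603.0 km
Excess = 8603.0 − 8393.4 = 209.6 ≈ 210 km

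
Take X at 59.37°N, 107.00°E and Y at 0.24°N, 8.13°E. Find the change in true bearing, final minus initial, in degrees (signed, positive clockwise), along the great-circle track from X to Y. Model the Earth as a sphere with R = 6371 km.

-67.5°

At departure: θ₁ = atan2(sin Δλ cos φ₂, cos φ₁ sin φ₂ − sin φ₁ cos φ₂ cos Δλ) = 277.77°
At arrival: θ₂ = atan2(sin Δλ cos φ₁, −cos φ₂ sin φ₁ + sin φ₂ cos φ₁ cos Δλ) = 210.32°
Δθ = θ₂ − θ₁ = -67.5°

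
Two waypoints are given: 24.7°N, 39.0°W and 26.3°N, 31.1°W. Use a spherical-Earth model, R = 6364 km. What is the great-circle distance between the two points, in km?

cos σ = sin φ₁ sin φ₂ + cos φ₁ cos φ₂ cos Δλ
      = sin(24.70°)sin(26.30°) + cos(24.70°)cos(26.30°)cos(7.90°) = 0.9919
σ = 7.306° → d = Rσ = 6364·0.12752 = 812 km

812 km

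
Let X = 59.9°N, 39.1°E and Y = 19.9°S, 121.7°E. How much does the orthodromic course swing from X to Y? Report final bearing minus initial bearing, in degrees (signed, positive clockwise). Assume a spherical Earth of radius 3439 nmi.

Initial bearing θ₁ = atan2(sin Δλ cos φ₂, cos φ₁ sin φ₂ − sin φ₁ cos φ₂ cos Δλ) = 106.46°
Final bearing θ₂ = (initial bearing from the destination back to the start) + 180° = 149.24°
Δθ = θ₂ − θ₁ = +42.8°

+42.8°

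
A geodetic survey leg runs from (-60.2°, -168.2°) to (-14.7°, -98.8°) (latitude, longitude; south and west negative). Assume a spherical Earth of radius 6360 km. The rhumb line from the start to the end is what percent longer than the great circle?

2.7%

Great circle: σ = 1.1709 rad → d_gc = Rσ = 7446.8 km
Rhumb: Δφ = +0.7941, Δλ = +1.2113, Δψ = +1.0645, q = Δφ/Δψ = 0.7460 → d_rh = R√(Δφ²+q²Δλ²) = 7650.8 km
Excess = (7650.8 − 7446.8) / 7446.8 = 204.0 / 7446.8 = 2.74% ≈ 2.7%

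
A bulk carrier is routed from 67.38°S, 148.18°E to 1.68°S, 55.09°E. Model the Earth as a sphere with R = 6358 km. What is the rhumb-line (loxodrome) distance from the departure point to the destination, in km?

10457 km

Δψ = ln[tan(π/4+φ₂/2)/tan(π/4+φ₁/2)] = +1.5801;  Δφ = +1.1467 rad,  Δλ = -1.6247 rad
q = Δφ/Δψ = 0.7257
d = R·√(Δφ² + q²Δλ²) = 6358·1.64471 = 10457 km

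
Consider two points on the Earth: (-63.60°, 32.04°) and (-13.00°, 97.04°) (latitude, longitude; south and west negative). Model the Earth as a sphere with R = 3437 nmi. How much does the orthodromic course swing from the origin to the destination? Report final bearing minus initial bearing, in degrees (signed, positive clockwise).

Initial bearing θ₁ = atan2(sin Δλ cos φ₂, cos φ₁ sin φ₂ − sin φ₁ cos φ₂ cos Δλ) = 73.07°
Final bearing θ₂ = (initial bearing from the destination back to the start) + 180° = 25.88°
Δθ = θ₂ − θ₁ = -47.2°

-47.2°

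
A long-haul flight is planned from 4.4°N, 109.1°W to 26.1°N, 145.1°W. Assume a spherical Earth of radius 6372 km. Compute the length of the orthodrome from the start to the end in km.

cos σ = sin φ₁ sin φ₂ + cos φ₁ cos φ₂ cos Δλ
      = sin(4.40°)sin(26.10°) + cos(4.40°)cos(26.10°)cos(-36.00°) = 0.7581
σ = 40.700° → d = Rσ = 6372·0.71036 = 4526 km

4526 km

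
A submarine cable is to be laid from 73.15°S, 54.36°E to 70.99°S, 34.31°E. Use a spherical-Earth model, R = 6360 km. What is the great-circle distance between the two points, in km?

722 km

Haversine: a = sin²(Δφ/2)+cos φ₁ cos φ₂ sin²(Δλ/2) = 0.00322;  σ = 2·atan2(√a,√(1−a))
σ = 6.502° → d = Rσ = 6360·0.11349 = 722 km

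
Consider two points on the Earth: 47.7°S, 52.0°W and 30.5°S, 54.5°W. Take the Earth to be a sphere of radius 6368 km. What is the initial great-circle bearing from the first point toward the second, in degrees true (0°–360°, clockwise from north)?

N = sin Δλ·cos φ₂ = -0.0376;  D = cos φ₁ sin φ₂ − sin φ₁ cos φ₂ cos Δλ = +0.2951
initial course = atan2(N, D) = 352.74°

352.7°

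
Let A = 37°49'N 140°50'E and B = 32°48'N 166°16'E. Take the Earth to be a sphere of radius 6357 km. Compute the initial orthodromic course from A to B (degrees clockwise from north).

95.9°

θ = atan2( sin Δλ·cos φ₂ ,  cos φ₁ sin φ₂ − sin φ₁ cos φ₂ cos Δλ )
  = atan2(+0.3610, -0.0375) = 95.93°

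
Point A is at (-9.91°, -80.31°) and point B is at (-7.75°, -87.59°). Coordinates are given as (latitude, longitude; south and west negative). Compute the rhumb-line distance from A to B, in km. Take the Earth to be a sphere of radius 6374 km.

836 km

Δψ = ln[tan(π/4+φ₂/2)/tan(π/4+φ₁/2)] = +0.0382;  Δφ = +0.0377 rad,  Δλ = -0.1271 rad
q = Δφ/Δψ = 0.9881
d = R·√(Δφ² + q²Δλ²) = 6374·0.13108 = 836 km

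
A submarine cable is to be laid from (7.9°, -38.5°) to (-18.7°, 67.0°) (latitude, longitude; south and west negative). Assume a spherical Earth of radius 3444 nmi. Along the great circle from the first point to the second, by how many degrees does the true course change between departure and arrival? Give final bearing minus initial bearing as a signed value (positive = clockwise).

-14.5°

Initial bearing θ₁ = atan2(sin Δλ cos φ₂, cos φ₁ sin φ₂ − sin φ₁ cos φ₂ cos Δλ) = 107.21°
Final bearing θ₂ = (initial bearing from the destination back to the start) + 180° = 92.72°
Δθ = θ₂ − θ₁ = -14.5°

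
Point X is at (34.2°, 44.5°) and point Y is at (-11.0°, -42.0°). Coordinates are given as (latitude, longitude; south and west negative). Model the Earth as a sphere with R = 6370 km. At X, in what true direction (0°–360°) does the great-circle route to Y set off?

258.9°

θ = atan2( sin Δλ·cos φ₂ ,  cos φ₁ sin φ₂ − sin φ₁ cos φ₂ cos Δλ )
  = atan2(-0.9798, -0.1915) = 258.94°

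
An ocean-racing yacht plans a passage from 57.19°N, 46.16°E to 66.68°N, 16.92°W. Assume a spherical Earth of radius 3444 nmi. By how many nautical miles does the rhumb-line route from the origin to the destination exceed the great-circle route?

Great circle: cos σ = sin φ₁ sin φ₂ + cos φ₁ cos φ₂ cos Δλ,  σ = 0.5178 rad → d_gc = 1783.2 nmi
Rhumb line: Δψ = +0.3553, q = Δφ/Δψ = 0.4661, d_rh = R√(Δφ²+q²Δλ²) = 1857.1 nmi
Excess = 1857.1 − 1783.2 = 73.9 ≈ 74 nmi

74 nmi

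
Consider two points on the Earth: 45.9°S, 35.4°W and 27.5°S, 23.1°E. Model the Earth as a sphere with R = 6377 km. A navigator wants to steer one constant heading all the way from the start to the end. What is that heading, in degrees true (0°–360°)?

Meridional parts: M(φ₁)=-0.9038, M(φ₂)=-0.4995 → ΔM = +0.4042;  Δλ = +1.0210 rad
tan C = Δλ / ΔM = +2.5258 → C = 68.40°

68.4°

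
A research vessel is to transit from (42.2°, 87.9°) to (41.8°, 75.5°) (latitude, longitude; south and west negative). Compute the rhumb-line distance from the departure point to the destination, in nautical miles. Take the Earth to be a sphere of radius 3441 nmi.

554 nmi

Δψ = ln[tan(π/4+φ₂/2)/tan(π/4+φ₁/2)] = -0.0094;  Δφ = -0.0070 rad,  Δλ = -0.2164 rad
q = Δφ/Δψ = 0.7431
d = R·√(Δφ² + q²Δλ²) = 3441·0.16098 = 554 nmi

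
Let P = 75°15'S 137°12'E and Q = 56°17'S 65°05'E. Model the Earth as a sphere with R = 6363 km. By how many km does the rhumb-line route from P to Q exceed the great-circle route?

205 km

Great circle: cos σ = sin φ₁ sin φ₂ + cos φ₁ cos φ₂ cos Δλ,  σ = 0.5590 rad → d_gc = 3557.0 km
Rhumb line: Δψ = +0.8507, q = Δφ/Δψ = 0.3891, d_rh = R√(Δφ²+q²Δλ²) = 3761.7 km
Excess = 3761.7 − 3557.0 = 204.7 ≈ 205 km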